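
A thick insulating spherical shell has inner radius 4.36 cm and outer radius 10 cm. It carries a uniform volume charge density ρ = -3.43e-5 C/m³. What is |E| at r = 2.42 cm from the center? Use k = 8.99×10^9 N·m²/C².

By spherical symmetry E is radial; choose a Gaussian sphere of radius r = 2.42 cm (r < 4.36 cm, inside the empty cavity).
No charge is enclosed, so by Gauss's law E·4πr² = 0 ⇒ E = 0.

E = 0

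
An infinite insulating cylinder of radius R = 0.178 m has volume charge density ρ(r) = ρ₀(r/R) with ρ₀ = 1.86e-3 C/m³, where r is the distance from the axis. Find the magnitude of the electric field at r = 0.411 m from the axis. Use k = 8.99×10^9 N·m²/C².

Coaxial Gaussian cylinder, radius r = 0.411 m, length L (r > R, full charge per length enclosed).
λ_enc = 2π ∫₀^R ρ₀(r'/R)^1 r' dr' = 2πρ₀R²/3 = 1.234×10^-4 C/m.
Applying ∮E·dA = Q_enc/ε₀ with the end caps contributing no flux:
E = 2k|λ_enc|/r = 2(8.99×10^9)(1.234×10^-4)/(0.411) = 5.40×10^6 N/C.

5.40×10^6 N/C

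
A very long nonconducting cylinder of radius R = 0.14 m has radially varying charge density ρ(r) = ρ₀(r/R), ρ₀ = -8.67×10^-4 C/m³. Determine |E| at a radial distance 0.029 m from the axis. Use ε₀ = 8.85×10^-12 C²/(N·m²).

Choose a coaxial cylinder of radius r = 0.029 m (arbitrary length L) as the Gaussian surface (r < R).
λ_enc = ∫₀^r ρ(r')·2πr' dr' = (2πρ₀/R)·r^3/3 = -3.163×10^-7 C/m.
Applying ∮E·dA = Q_enc/ε₀ with the end caps contributing no flux:
E = |λ_enc|/(2πε₀r) = (3.163e-7)/(2π·8.85×10^-12·0.029) = 1.96e5 N/C.

|E| = 1.96×10^5 N/C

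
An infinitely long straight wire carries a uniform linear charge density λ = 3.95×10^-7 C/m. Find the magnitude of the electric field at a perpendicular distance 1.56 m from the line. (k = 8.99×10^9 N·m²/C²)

Coaxial Gaussian cylinder, radius r = 1.56 m, length L.
Q_enc = λL, so λ_enc = 3.95×10^-7 C/m.
Applying ∮E·dA = Q_enc/ε₀ with the end caps contributing no flux:
E = 2k|λ_enc|/r = 2(8.99×10^9)(3.95e-7)/(1.56) = 4.55×10^3 N/C.

E = 4.55×10^3 N/C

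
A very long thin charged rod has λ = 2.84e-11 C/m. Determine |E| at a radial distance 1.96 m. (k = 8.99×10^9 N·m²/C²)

|E| = 0.261 V/m

Coaxial Gaussian cylinder, radius r = 1.96 m, length L.
Q_enc = λL, so λ_enc = 2.84×10^-11 C/m.
Since E is radial and uniform over the curved surface, Φ = E·2πrL = Q_enc/ε₀ = λ_enc L/ε₀.
E = 2k|λ_enc|/r = 2(8.99×10^9)(2.84×10^-11)/(1.96) = 0.261 N/C.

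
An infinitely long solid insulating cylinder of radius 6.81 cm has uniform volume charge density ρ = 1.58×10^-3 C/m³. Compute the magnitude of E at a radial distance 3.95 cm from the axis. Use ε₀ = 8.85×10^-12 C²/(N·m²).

|E| ≈ 3.53×10^6 N/C

Take a coaxial cylindrical Gaussian surface of radius r = 3.95 cm and length L (r < R).
Enclosed charge per unit length: λ_enc = ρ·πr² = (1.58×10^-3)π(0.0395)² = 7.745×10^-6 C/m.
Applying ∮E·dA = Q_enc/ε₀ with the end caps contributing no flux:
E = |λ_enc|/(2πε₀r) = (7.745×10^-6)/(2π·8.85×10^-12·0.0395) = 3.53×10^6 N/C.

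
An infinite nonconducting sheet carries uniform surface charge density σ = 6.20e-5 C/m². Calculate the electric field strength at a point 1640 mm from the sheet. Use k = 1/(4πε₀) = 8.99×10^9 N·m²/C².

Choose a cylindrical pillbox piercing the sheet, end faces (area A) parallel to it.
Flux Φ = 2EA and Q_enc = σA, so 2EA = σA/ε₀ ⇒ E = |σ|/(2ε₀), independent of distance.
E = 2πk|σ| = 2π(8.99×10^9)(6.20e-5) = 3.50×10^6 N/C.

|E| ≈ 3.50×10^6 N/C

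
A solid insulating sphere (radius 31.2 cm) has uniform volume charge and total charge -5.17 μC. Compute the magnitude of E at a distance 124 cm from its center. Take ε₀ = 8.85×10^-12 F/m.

Use a concentric Gaussian sphere at r = 124 cm (r > R, so the entire charge is enclosed).
Q_enc = -5.17 μC = -5.17e-6 C.
Applying ∮E·dA = Q_enc/ε₀ with Φ = E(4πr²):
E = |Q_enc|/(4πε₀r²) = (5.17×10^-6)/(4π·8.85×10^-12·(1.24)²) = 3.02e4 N/C.

|E| = 3.02e4 N/C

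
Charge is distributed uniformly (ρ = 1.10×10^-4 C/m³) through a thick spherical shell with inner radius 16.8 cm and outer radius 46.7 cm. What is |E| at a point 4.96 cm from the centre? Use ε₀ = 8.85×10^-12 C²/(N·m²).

|E| = 0 V/m

By spherical symmetry E is radial; choose a Gaussian sphere of radius r = 4.96 cm (r < 16.8 cm, inside the empty cavity).
Q_enc = 0 (all charge lies at larger r); Gauss's law gives E = 0.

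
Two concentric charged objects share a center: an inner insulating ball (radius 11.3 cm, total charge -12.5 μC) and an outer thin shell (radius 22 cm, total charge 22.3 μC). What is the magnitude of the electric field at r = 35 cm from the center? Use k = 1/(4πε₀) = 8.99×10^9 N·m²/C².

7.19×10^5 N/C

Use a concentric Gaussian sphere at r = 35 cm (r > 22 cm, enclosing both).
Q_enc = (-12.5 μC) + (22.3 μC) = 9.80×10^-6 C.
Since E is radial and uniform over the Gaussian sphere, Φ = E·4πr² = Q_enc/ε₀.
E = k|Q_enc|/r² = (8.99×10^9)(9.80×10^-6)/(0.35)² = 7.19×10^5 N/C.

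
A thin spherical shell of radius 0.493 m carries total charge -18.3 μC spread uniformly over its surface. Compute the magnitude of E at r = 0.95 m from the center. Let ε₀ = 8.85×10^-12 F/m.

|E| ≈ 1.82×10^5 N/C

By spherical symmetry E is radial; choose a Gaussian sphere of radius r = 0.95 m (r > 0.493 m).
The entire shell is enclosed: Q_enc = -1.83×10^-5 C.
Applying ∮E·dA = Q_enc/ε₀ with Φ = E(4πr²):
E = |Q_enc|/(4πε₀r²) = (1.83e-5)/(4π·8.85×10^-12·(0.95)²) = 1.82×10^5 N/C.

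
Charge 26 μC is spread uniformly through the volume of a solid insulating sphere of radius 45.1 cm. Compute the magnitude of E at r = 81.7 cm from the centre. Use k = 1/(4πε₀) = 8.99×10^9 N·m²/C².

By spherical symmetry E is radial; choose a Gaussian sphere of radius r = 81.7 cm (r > R, so the entire charge is enclosed).
Q_enc = 26 μC = 2.60e-5 C.
Gauss's law: E·4πr² = Q_enc/ε₀.
E = k|Q_enc|/r² = (8.99×10^9)(2.60e-5)/(0.817)² = 3.50e5 N/C.

E = 3.50×10^5 N/C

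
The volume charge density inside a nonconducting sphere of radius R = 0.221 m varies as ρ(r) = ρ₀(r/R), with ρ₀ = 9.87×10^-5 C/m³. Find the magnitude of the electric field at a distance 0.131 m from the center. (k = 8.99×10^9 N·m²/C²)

Use a concentric Gaussian sphere at r = 0.131 m (r < R).
Integrate the density: Q_enc = 4π ∫₀^r ρ₀(r'/R)^1 r'² dr' = 4πρ₀ r^4/(4·R) = 4.132e-7 C.
Gauss's law: E·4πr² = Q_enc/ε₀.
E = k|Q_enc|/r² = (8.99×10^9)(4.132×10^-7)/(0.131)² = 2.16×10^5 N/C.

E ≈ 2.16×10^5 N/C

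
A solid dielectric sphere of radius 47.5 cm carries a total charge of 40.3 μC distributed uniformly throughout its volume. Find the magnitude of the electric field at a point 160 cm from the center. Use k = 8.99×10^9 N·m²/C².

|E| ≈ 1.42×10^5 N/C

Take a concentric spherical Gaussian surface of radius r = 160 cm (r > R, so the entire charge is enclosed).
Q_enc = 40.3 μC = 4.03×10^-5 C.
Applying ∮E·dA = Q_enc/ε₀ with Φ = E(4πr²):
E = k|Q_enc|/r² = (8.99×10^9)(4.03×10^-5)/(1.6)² = 1.42×10^5 N/C.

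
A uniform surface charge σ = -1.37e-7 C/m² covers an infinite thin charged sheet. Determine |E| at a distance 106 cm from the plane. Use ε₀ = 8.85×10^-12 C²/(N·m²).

The symmetry is planar: E is normal to the sheet and the same magnitude on both sides. Take a pillbox straddling the sheet with end-cap area A.
Flux Φ = 2EA and Q_enc = σA, so 2EA = σA/ε₀ ⇒ E = |σ|/(2ε₀), independent of distance.
E = |σ|/(2ε₀) = (1.37×10^-7)/(2·8.85×10^-12) = 7.74e3 N/C.

7.74e3 N/C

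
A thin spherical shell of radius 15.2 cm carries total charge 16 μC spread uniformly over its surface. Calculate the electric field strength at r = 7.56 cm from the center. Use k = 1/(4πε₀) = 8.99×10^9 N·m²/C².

Use a concentric Gaussian sphere at r = 7.56 cm (inside the shell, r < 15.2 cm).
All the charge is outside the Gaussian surface: Q_enc = 0, hence E = 0 everywhere inside the shell.

|E| = 0 N/C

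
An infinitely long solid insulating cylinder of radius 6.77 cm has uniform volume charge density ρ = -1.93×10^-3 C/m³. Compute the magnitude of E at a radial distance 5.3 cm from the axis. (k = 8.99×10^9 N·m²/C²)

5.78e6 N/C

By cylindrical symmetry E is radial; use a coaxial Gaussian cylinder of radius 5.3 cm and length L (r < R).
Charge inside radius r per length L is ρ·πr²·L, so λ_enc = ρπr² = -1.703×10^-5 C/m.
By Gauss's law (flux through the curved wall only), E·2πrL = λ_enc L/ε₀.
E = 2k|λ_enc|/r = 2(8.99×10^9)(1.703e-5)/(0.053) = 5.78×10^6 N/C.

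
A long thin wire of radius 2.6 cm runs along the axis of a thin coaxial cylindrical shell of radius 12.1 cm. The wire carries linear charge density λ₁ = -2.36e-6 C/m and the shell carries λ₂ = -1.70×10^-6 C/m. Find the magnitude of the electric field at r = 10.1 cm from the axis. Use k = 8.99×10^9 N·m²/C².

|E| ≈ 4.20e5 N/C

Coaxial Gaussian cylinder, radius r = 10.1 cm, length L (between the conductors, 2.6 cm < r < 12.1 cm).
The shell at 12.1 cm lies outside the Gaussian surface, so λ_enc = λ₁ = -2.36e-6 C/m.
Applying ∮E·dA = Q_enc/ε₀ with the end caps contributing no flux:
E = 2k|λ_enc|/r = 2(8.99×10^9)(2.36e-6)/(0.101) = 4.20e5 N/C.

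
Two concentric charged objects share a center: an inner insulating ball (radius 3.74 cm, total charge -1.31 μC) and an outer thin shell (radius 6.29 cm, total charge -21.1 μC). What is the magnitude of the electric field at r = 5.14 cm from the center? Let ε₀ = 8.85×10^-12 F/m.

Use a concentric Gaussian sphere at r = 5.14 cm (between the bodies, 3.74 cm < r < 6.29 cm).
Only the inner charge is enclosed; the outer shell contributes nothing inside itself. Q_enc = -1.31 μC = -1.31×10^-6 C.
Since E is radial and uniform over the Gaussian sphere, Φ = E·4πr² = Q_enc/ε₀.
E = |Q_enc|/(4πε₀r²) = (1.31×10^-6)/(4π·8.85×10^-12·(0.0514)²) = 4.46×10^6 N/C.

E = 4.46e6 N/C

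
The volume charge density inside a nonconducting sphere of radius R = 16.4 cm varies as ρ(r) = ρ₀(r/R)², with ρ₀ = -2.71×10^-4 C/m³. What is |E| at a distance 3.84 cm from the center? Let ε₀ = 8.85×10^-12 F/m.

Symmetry ⇒ E = E(r) r̂. Gaussian sphere of radius r = 3.84 cm (r < R).
Q_enc = ∫₀^r ρ(r')·4πr'² dr' = (4πρ₀/R²) ∫₀^r r'^4 dr' = 4πρ₀ r^5/(5·R²) = -2.114×10^-9 C.
Since E is radial and uniform over the Gaussian sphere, Φ = E·4πr² = Q_enc/ε₀.
E = |Q_enc|/(4πε₀r²) = (2.114×10^-9)/(4π·8.85×10^-12·(0.0384)²) = 1.29×10^4 N/C.

|E| = 1.29×10^4 V/m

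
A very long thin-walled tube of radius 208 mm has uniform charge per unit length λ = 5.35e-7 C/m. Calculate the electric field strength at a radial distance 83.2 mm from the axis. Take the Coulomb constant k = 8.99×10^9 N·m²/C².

E = 0 (no enclosed charge)

Choose a coaxial cylinder of radius r = 83.2 mm (arbitrary length L) as the Gaussian surface (r < 208 mm, inside the shell).
No charge is enclosed, so Gauss's law gives E·2πrL = 0 ⇒ E = 0.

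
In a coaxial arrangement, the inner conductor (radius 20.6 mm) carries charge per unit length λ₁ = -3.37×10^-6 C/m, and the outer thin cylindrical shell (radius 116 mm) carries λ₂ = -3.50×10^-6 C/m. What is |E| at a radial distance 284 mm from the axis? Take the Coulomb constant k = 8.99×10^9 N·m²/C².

E ≈ 4.35e5 V/m

Choose a coaxial cylinder of radius r = 284 mm (arbitrary length L) as the Gaussian surface (r > 116 mm, enclosing both).
λ_enc = λ₁ + λ₂ = (-3.37×10^-6) + (-3.50×10^-6) = -6.87e-6 C/m.
Applying ∮E·dA = Q_enc/ε₀ with the end caps contributing no flux:
E = 2k|λ_enc|/r = 2(8.99×10^9)(6.87e-6)/(0.284) = 4.35×10^5 N/C.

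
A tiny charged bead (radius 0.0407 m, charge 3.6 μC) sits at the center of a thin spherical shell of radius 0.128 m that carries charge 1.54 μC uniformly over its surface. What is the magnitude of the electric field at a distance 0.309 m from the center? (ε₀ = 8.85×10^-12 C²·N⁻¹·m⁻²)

Symmetry ⇒ E = E(r) r̂. Gaussian sphere of radius r = 0.309 m (r > 0.128 m, enclosing both).
Q_enc = (3.6 μC) + (1.54 μC) = 5.14×10^-6 C.
Since E is radial and uniform over the Gaussian sphere, Φ = E·4πr² = Q_enc/ε₀.
E = |Q_enc|/(4πε₀r²) = (5.14×10^-6)/(4π·8.85×10^-12·(0.309)²) = 4.84e5 N/C.

E = 4.84×10^5 N/C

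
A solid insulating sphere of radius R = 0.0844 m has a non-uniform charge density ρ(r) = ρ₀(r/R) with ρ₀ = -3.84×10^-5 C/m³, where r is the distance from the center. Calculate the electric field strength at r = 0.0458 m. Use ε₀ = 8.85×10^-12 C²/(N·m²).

E = 2.70×10^4 N/C

Symmetry ⇒ E = E(r) r̂. Gaussian sphere of radius r = 0.0458 m (r < R).
Q_enc = ∫₀^r ρ(r')·4πr'² dr' = (4πρ₀/R) ∫₀^r r'^3 dr' = 4πρ₀ r^4/(4·R) = -6.289×10^-9 C.
Since E is radial and uniform over the Gaussian sphere, Φ = E·4πr² = Q_enc/ε₀.
E = |Q_enc|/(4πε₀r²) = (6.289×10^-9)/(4π·8.85×10^-12·(0.0458)²) = 2.70e4 N/C.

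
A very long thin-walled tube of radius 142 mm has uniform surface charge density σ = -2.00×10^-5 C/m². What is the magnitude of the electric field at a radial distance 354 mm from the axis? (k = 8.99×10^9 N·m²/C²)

E = 9.06×10^5 N/C

Take a coaxial cylindrical Gaussian surface of radius r = 354 mm and length L (r > 142 mm).
The whole shell is enclosed: λ_enc = σ·2πR = (-2.00e-5)·2π·(0.142) = -1.784×10^-5 C/m.
By Gauss's law (flux through the curved wall only), E·2πrL = λ_enc L/ε₀.
E = 2k|λ_enc|/r = 2(8.99×10^9)(1.784×10^-5)/(0.354) = 9.06×10^5 N/C.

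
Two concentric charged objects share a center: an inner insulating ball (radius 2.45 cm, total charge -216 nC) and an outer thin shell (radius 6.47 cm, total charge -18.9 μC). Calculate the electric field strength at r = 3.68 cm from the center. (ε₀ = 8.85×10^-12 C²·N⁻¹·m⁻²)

|E| = 1.43×10^6 N/C

Symmetry ⇒ E = E(r) r̂. Gaussian sphere of radius r = 3.68 cm (between the bodies, 2.45 cm < r < 6.47 cm).
The shell at 6.47 cm lies outside the Gaussian surface, so Q_enc = -216 nC = -2.16e-7 C.
Applying ∮E·dA = Q_enc/ε₀ with Φ = E(4πr²):
E = |Q_enc|/(4πε₀r²) = (2.16×10^-7)/(4π·8.85×10^-12·(0.0368)²) = 1.43e6 N/C.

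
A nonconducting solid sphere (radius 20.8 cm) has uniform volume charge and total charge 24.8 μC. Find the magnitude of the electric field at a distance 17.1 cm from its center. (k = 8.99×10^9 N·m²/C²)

Symmetry ⇒ E = E(r) r̂. Gaussian sphere of radius r = 17.1 cm (r < R).
For a uniform sphere the enclosed fraction is (r/R)³, so Q_enc = (24.8 μC)(0.171/0.208)³ = 1.378×10^-5 C.
By Gauss's law, ∮E·dA = E·4πr² = Q_enc/ε₀.
E = k|Q_enc|/r² = (8.99×10^9)(1.378×10^-5)/(0.171)² = 4.24×10^6 N/C.

E = 4.24×10^6 V/m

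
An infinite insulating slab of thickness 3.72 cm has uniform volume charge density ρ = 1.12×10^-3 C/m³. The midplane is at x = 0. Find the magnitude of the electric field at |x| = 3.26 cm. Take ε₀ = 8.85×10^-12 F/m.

The point |x| = 3.26 cm lies outside the slab (half-thickness 0.0186 m). A symmetric pillbox spanning the full slab encloses Q_enc = ρ·d·A.
Flux = 2EA ⇒ E = |ρ|d/(2ε₀), independent of distance outside.
E = (1.12×10^-3)(0.0372)/(2·8.85×10^-12) = 2.35×10^6 N/C.

|E| = 2.35×10^6 V/m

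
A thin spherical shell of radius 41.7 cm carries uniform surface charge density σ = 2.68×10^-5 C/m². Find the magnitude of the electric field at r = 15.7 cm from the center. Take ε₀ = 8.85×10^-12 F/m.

Take a concentric spherical Gaussian surface of radius r = 15.7 cm (inside the shell, r < 41.7 cm).
All the charge is outside the Gaussian surface: Q_enc = 0, hence E = 0 everywhere inside the shell.

|E| = 0 N/C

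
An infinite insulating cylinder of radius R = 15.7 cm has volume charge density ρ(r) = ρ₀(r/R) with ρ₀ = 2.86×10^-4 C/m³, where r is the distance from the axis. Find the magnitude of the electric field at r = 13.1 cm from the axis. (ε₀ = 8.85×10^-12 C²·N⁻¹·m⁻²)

E ≈ 1.18e6 N/C

Coaxial Gaussian cylinder, radius r = 13.1 cm, length L (r < R).
λ_enc = ∫₀^r ρ(r')·2πr' dr' = (2πρ₀/R)·r^3/3 = 8.577×10^-6 C/m.
By Gauss's law (flux through the curved wall only), E·2πrL = λ_enc L/ε₀.
E = |λ_enc|/(2πε₀r) = (8.577×10^-6)/(2π·8.85×10^-12·0.131) = 1.18×10^6 N/C.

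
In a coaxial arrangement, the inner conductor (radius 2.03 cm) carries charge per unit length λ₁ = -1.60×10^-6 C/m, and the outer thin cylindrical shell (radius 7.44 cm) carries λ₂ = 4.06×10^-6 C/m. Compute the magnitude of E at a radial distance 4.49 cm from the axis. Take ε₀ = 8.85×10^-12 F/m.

By cylindrical symmetry E is radial; use a coaxial Gaussian cylinder of radius 4.49 cm and length L (between the conductors, 2.03 cm < r < 7.44 cm).
Only the inner wire is enclosed; the outer shell contributes nothing inside itself. λ_enc = λ₁ = -1.60e-6 C/m.
Applying ∮E·dA = Q_enc/ε₀ with the end caps contributing no flux:
E = |λ_enc|/(2πε₀r) = (1.60×10^-6)/(2π·8.85×10^-12·0.0449) = 6.41×10^5 N/C.

E = 6.41×10^5 N/C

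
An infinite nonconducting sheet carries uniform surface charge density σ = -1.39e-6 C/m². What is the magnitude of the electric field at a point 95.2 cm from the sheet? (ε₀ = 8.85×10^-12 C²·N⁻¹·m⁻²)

E ≈ 7.85e4 N/C

The symmetry is planar: E is normal to the sheet and the same magnitude on both sides. Take a pillbox straddling the sheet with end-cap area A.
Flux Φ = 2EA and Q_enc = σA, so 2EA = σA/ε₀ ⇒ E = |σ|/(2ε₀), independent of distance.
E = |σ|/(2ε₀) = (1.39×10^-6)/(2·8.85×10^-12) = 7.85×10^4 N/C.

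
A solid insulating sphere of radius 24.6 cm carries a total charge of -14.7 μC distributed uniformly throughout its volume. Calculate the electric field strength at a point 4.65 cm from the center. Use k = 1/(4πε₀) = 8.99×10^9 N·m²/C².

Take a concentric spherical Gaussian surface of radius r = 4.65 cm (r < R).
Only the charge within r is enclosed: Q_enc = Q·(r/R)³ = (-14.7 μC)·(4.65 cm/24.6 cm)³ = -9.928×10^-8 C.
Gauss's law: E·4πr² = Q_enc/ε₀.
E = k|Q_enc|/r² = (8.99×10^9)(9.928e-8)/(0.0465)² = 4.13e5 N/C.

|E| ≈ 4.13e5 V/m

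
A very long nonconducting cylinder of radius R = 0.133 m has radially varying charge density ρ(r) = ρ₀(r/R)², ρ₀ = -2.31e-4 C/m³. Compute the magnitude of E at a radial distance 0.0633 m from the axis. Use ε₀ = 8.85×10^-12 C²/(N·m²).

|E| = 9.36e4 N/C

Take a coaxial cylindrical Gaussian surface of radius r = 0.0633 m and length L (r < R).
Integrating ρ over the cross-section to radius r: λ_enc = (2πρ₀/R²) ∫₀^r r'^3 dr' = 2πρ₀ r^4/(4·R²) = -3.293×10^-7 C/m.
By Gauss's law (flux through the curved wall only), E·2πrL = λ_enc L/ε₀.
E = |λ_enc|/(2πε₀r) = (3.293×10^-7)/(2π·8.85×10^-12·0.0633) = 9.36×10^4 N/C.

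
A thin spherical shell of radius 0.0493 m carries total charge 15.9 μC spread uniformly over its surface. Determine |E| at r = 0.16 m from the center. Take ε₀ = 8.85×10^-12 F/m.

By spherical symmetry E is radial; choose a Gaussian sphere of radius r = 0.16 m (r > 0.0493 m).
The entire shell is enclosed: Q_enc = 1.59e-5 C.
Since E is radial and uniform over the Gaussian sphere, Φ = E·4πr² = Q_enc/ε₀.
E = |Q_enc|/(4πε₀r²) = (1.59e-5)/(4π·8.85×10^-12·(0.16)²) = 5.58e6 N/C.

|E| = 5.58×10^6 N/C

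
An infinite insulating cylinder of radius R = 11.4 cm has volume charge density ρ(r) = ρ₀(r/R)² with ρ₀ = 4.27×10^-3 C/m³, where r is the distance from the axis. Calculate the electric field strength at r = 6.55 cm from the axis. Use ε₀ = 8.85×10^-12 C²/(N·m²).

E ≈ 2.61e6 N/C

Coaxial Gaussian cylinder, radius r = 6.55 cm, length L (r < R).
λ_enc = ∫₀^r ρ(r')·2πr' dr' = (2πρ₀/R²)·r^4/4 = 9.50e-6 C/m.
Since E is radial and uniform over the curved surface, Φ = E·2πrL = Q_enc/ε₀ = λ_enc L/ε₀.
E = |λ_enc|/(2πε₀r) = (9.50×10^-6)/(2π·8.85×10^-12·0.0655) = 2.61e6 N/C.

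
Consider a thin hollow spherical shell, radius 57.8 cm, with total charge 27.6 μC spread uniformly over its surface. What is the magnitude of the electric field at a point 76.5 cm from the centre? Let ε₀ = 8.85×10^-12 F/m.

|E| ≈ 4.24e5 V/m

Use a concentric Gaussian sphere at r = 76.5 cm (r > 57.8 cm).
The entire shell is enclosed: Q_enc = 2.76×10^-5 C.
By Gauss's law, ∮E·dA = E·4πr² = Q_enc/ε₀.
E = |Q_enc|/(4πε₀r²) = (2.76×10^-5)/(4π·8.85×10^-12·(0.765)²) = 4.24×10^5 N/C.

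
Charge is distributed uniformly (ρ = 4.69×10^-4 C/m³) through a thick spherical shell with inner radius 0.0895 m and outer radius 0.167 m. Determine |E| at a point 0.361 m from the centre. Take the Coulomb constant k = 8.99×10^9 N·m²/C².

|E| = 5.34×10^5 N/C

Symmetry ⇒ E = E(r) r̂. Gaussian sphere of radius r = 0.361 m (r > 0.167 m, enclosing the whole shell).
Q_enc = ρ·(4π/3)(b³ − a³) = (4.69×10^-4)·(4π/3)·((0.167)³ − (0.0895)³) = 7.741×10^-6 C.
Gauss's law: E·4πr² = Q_enc/ε₀.
E = k|Q_enc|/r² = (8.99×10^9)(7.741×10^-6)/(0.361)² = 5.34e5 N/C.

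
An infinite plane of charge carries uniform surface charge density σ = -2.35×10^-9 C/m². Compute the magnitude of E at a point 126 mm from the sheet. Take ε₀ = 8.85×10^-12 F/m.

E = 133 N/C

Choose a cylindrical pillbox piercing the sheet, end faces (area A) parallel to it.
Only the two end caps contribute flux: Φ = 2EA. With Q_enc = σA, Gauss's law gives E = |σ|/(2ε₀).
E = |σ|/(2ε₀) = (2.35×10^-9)/(2·8.85×10^-12) = 133 N/C.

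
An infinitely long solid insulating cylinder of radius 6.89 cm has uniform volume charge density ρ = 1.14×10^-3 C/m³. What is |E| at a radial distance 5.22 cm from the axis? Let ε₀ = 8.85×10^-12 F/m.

By cylindrical symmetry E is radial; use a coaxial Gaussian cylinder of radius 5.22 cm and length L (r < R).
Enclosed charge per unit length: λ_enc = ρ·πr² = (1.14×10^-3)π(0.0522)² = 9.759e-6 C/m.
Gauss's law: E·2πrL = λ_enc L/ε₀.
E = |λ_enc|/(2πε₀r) = (9.759×10^-6)/(2π·8.85×10^-12·0.0522) = 3.36×10^6 N/C.

E ≈ 3.36×10^6 N/C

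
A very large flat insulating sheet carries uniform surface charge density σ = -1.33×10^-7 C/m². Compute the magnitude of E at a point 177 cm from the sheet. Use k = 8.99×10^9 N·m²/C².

By planar symmetry E is perpendicular to the sheet and uniform; use a Gaussian pillbox with flat faces of area A on each side of the sheet.
Flux Φ = 2EA and Q_enc = σA, so 2EA = σA/ε₀ ⇒ E = |σ|/(2ε₀), independent of distance.
E = 2πk|σ| = 2π(8.99×10^9)(1.33e-7) = 7.51e3 N/C.

|E| ≈ 7.51×10^3 N/C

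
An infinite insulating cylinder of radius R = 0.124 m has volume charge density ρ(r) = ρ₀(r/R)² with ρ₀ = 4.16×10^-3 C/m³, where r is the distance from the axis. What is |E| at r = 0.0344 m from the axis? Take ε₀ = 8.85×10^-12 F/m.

|E| = 3.11e5 V/m

Coaxial Gaussian cylinder, radius r = 0.0344 m, length L (r < R).
Integrating ρ over the cross-section to radius r: λ_enc = (2πρ₀/R²) ∫₀^r r'^3 dr' = 2πρ₀ r^4/(4·R²) = 5.951×10^-7 C/m.
Applying ∮E·dA = Q_enc/ε₀ with the end caps contributing no flux:
E = |λ_enc|/(2πε₀r) = (5.951×10^-7)/(2π·8.85×10^-12·0.0344) = 3.11×10^5 N/C.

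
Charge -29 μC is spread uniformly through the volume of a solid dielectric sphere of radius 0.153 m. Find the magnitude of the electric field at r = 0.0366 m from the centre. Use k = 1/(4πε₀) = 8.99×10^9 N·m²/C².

E = 2.66e6 V/m

Use a concentric Gaussian sphere at r = 0.0366 m (r < R).
Only the charge within r is enclosed: Q_enc = Q·(r/R)³ = (-29 μC)·(0.0366 m/0.153 m)³ = -3.97×10^-7 C.
Gauss's law: E·4πr² = Q_enc/ε₀.
E = k|Q_enc|/r² = (8.99×10^9)(3.97×10^-7)/(0.0366)² = 2.66e6 N/C.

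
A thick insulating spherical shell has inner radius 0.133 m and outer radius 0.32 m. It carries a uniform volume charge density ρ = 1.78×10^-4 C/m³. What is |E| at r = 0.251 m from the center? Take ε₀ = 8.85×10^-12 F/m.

|E| = 1.43×10^6 N/C

Use a concentric Gaussian sphere at r = 0.251 m (within the shell material, 0.133 m < r < 0.32 m).
Enclosed charge is the volume from a to r: Q_enc = (4π/3)ρ(r³ − a³) = 1.004×10^-5 C.
Applying ∮E·dA = Q_enc/ε₀ with Φ = E(4πr²):
E = |Q_enc|/(4πε₀r²) = (1.004×10^-5)/(4π·8.85×10^-12·(0.251)²) = 1.43×10^6 N/C.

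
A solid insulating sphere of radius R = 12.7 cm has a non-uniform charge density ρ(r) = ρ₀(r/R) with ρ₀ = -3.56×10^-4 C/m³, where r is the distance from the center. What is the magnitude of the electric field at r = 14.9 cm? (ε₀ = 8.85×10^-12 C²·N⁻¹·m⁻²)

|E| = 9.28e5 V/m

Symmetry ⇒ E = E(r) r̂. Gaussian sphere of radius r = 14.9 cm (r > R, all charge enclosed).
Q_enc = 4π ∫₀^R ρ₀(r'/R)^1 r'² dr' = 4πρ₀R³/4 = -2.291×10^-6 C.
Since E is radial and uniform over the Gaussian sphere, Φ = E·4πr² = Q_enc/ε₀.
E = |Q_enc|/(4πε₀r²) = (2.291e-6)/(4π·8.85×10^-12·(0.149)²) = 9.28e5 N/C.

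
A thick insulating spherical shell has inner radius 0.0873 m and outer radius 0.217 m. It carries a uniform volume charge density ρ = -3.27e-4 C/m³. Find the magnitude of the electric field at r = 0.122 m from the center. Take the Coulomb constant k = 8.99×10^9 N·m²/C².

By spherical symmetry E is radial; choose a Gaussian sphere of radius r = 0.122 m (within the shell material, 0.0873 m < r < 0.217 m).
Enclosed charge is the volume from a to r: Q_enc = (4π/3)ρ(r³ − a³) = -1.576×10^-6 C.
Gauss's law: E·4πr² = Q_enc/ε₀.
E = k|Q_enc|/r² = (8.99×10^9)(1.576e-6)/(0.122)² = 9.52e5 N/C.

|E| = 9.52×10^5 N/C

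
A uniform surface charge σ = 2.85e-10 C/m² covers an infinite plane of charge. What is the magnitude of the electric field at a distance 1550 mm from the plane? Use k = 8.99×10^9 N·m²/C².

The symmetry is planar: E is normal to the sheet and the same magnitude on both sides. Take a pillbox straddling the sheet with end-cap area A.
Flux Φ = 2EA and Q_enc = σA, so 2EA = σA/ε₀ ⇒ E = |σ|/(2ε₀), independent of distance.
E = 2πk|σ| = 2π(8.99×10^9)(2.85e-10) = 16.1 N/C.

E = 16.1 N/C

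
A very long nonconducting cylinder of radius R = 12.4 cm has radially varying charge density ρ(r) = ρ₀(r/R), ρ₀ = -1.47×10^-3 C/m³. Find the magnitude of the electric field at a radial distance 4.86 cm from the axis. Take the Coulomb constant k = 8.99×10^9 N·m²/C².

E = 1.05e6 N/C

Take a coaxial cylindrical Gaussian surface of radius r = 4.86 cm and length L (r < R).
λ_enc = ∫₀^r ρ(r')·2πr' dr' = (2πρ₀/R)·r^3/3 = -2.85×10^-6 C/m.
Since E is radial and uniform over the curved surface, Φ = E·2πrL = Q_enc/ε₀ = λ_enc L/ε₀.
E = 2k|λ_enc|/r = 2(8.99×10^9)(2.85×10^-6)/(0.0486) = 1.05×10^6 N/C.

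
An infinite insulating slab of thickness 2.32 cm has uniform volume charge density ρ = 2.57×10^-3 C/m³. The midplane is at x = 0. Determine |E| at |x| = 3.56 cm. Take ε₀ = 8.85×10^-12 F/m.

The point |x| = 3.56 cm lies outside the slab (half-thickness 0.0116 m). A symmetric pillbox spanning the full slab encloses Q_enc = ρ·d·A.
Flux = 2EA ⇒ E = |ρ|d/(2ε₀), independent of distance outside.
E = (2.57×10^-3)(0.0232)/(2·8.85×10^-12) = 3.37e6 N/C.

|E| ≈ 3.37×10^6 V/m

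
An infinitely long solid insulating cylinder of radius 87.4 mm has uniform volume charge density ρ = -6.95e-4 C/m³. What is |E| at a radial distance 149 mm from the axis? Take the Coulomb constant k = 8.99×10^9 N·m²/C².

Coaxial Gaussian cylinder, radius r = 149 mm, length L (r > 87.4 mm, full cross-section enclosed).
λ_enc = ρ·πR² = (-6.95×10^-4)π(0.0874)² = -1.668×10^-5 C/m.
By Gauss's law (flux through the curved wall only), E·2πrL = λ_enc L/ε₀.
E = 2k|λ_enc|/r = 2(8.99×10^9)(1.668×10^-5)/(0.149) = 2.01e6 N/C.

E ≈ 2.01×10^6 N/C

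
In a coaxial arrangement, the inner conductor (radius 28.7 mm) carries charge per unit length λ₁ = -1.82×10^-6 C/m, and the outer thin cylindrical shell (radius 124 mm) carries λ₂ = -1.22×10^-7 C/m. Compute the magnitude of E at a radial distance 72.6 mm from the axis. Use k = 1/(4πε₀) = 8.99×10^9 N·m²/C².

|E| = 4.51×10^5 N/C

By cylindrical symmetry E is radial; use a coaxial Gaussian cylinder of radius 72.6 mm and length L (between the conductors, 28.7 mm < r < 124 mm).
The shell at 124 mm lies outside the Gaussian surface, so λ_enc = λ₁ = -1.82e-6 C/m.
Since E is radial and uniform over the curved surface, Φ = E·2πrL = Q_enc/ε₀ = λ_enc L/ε₀.
E = 2k|λ_enc|/r = 2(8.99×10^9)(1.82×10^-6)/(0.0726) = 4.51×10^5 N/C.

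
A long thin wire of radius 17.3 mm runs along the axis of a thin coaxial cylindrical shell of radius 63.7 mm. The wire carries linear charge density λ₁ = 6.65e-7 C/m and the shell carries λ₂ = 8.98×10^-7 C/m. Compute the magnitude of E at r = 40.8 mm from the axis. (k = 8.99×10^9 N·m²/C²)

|E| = 2.93e5 N/C

Coaxial Gaussian cylinder, radius r = 40.8 mm, length L (between the conductors, 17.3 mm < r < 63.7 mm).
The shell at 63.7 mm lies outside the Gaussian surface, so λ_enc = λ₁ = 6.65×10^-7 C/m.
Since E is radial and uniform over the curved surface, Φ = E·2πrL = Q_enc/ε₀ = λ_enc L/ε₀.
E = 2k|λ_enc|/r = 2(8.99×10^9)(6.65×10^-7)/(0.0408) = 2.93×10^5 N/C.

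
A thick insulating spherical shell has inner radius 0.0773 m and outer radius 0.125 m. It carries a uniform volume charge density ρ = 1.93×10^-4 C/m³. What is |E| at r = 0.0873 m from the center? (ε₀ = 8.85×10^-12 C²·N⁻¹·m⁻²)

E ≈ 1.94e5 N/C

Use a concentric Gaussian sphere at r = 0.0873 m (within the shell material, 0.0773 m < r < 0.125 m).
Only the shell between 0.0773 m and r is enclosed: Q_enc = ρ·(4π/3)(r³ − a³) = (1.93e-4)·(4π/3)·((0.0873)³ − (0.0773)³) = 1.645×10^-7 C.
Applying ∮E·dA = Q_enc/ε₀ with Φ = E(4πr²):
E = |Q_enc|/(4πε₀r²) = (1.645×10^-7)/(4π·8.85×10^-12·(0.0873)²) = 1.94×10^5 N/C.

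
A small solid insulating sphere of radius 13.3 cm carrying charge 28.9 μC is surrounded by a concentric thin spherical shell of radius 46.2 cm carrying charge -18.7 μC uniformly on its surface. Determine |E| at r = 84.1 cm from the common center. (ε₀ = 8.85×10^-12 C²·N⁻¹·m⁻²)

|E| ≈ 1.30e5 N/C

By spherical symmetry E is radial; choose a Gaussian sphere of radius r = 84.1 cm (r > 46.2 cm, enclosing both).
Q_enc = (28.9 μC) + (-18.7 μC) = 1.02e-5 C.
Applying ∮E·dA = Q_enc/ε₀ with Φ = E(4πr²):
E = |Q_enc|/(4πε₀r²) = (1.02e-5)/(4π·8.85×10^-12·(0.841)²) = 1.30×10^5 N/C.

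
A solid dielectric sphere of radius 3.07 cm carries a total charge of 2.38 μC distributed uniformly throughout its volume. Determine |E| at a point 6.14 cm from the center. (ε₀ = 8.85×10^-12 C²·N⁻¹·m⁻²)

5.68e6 N/C

By spherical symmetry E is radial; choose a Gaussian sphere of radius r = 6.14 cm (r > R, so the entire charge is enclosed).
Q_enc = 2.38 μC = 2.38×10^-6 C.
By Gauss's law, ∮E·dA = E·4πr² = Q_enc/ε₀.
E = |Q_enc|/(4πε₀r²) = (2.38e-6)/(4π·8.85×10^-12·(0.0614)²) = 5.68e6 N/C.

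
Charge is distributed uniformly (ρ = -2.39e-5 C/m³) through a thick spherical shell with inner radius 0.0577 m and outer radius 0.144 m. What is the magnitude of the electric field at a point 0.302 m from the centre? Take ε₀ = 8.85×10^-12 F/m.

Symmetry ⇒ E = E(r) r̂. Gaussian sphere of radius r = 0.302 m (r > 0.144 m, enclosing the whole shell).
Q_enc = ρ·(4π/3)(b³ − a³) = (-2.39×10^-5)·(4π/3)·((0.144)³ − (0.0577)³) = -2.797×10^-7 C.
Applying ∮E·dA = Q_enc/ε₀ with Φ = E(4πr²):
E = |Q_enc|/(4πε₀r²) = (2.797×10^-7)/(4π·8.85×10^-12·(0.302)²) = 2.76×10^4 N/C.

|E| ≈ 2.76×10^4 N/C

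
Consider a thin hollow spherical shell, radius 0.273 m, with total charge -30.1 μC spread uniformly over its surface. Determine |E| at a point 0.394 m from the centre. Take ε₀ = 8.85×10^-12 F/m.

Take a concentric spherical Gaussian surface of radius r = 0.394 m (r > 0.273 m).
The entire shell is enclosed: Q_enc = -3.01×10^-5 C.
Gauss's law: E·4πr² = Q_enc/ε₀.
E = |Q_enc|/(4πε₀r²) = (3.01×10^-5)/(4π·8.85×10^-12·(0.394)²) = 1.74e6 N/C.

|E| = 1.74×10^6 V/m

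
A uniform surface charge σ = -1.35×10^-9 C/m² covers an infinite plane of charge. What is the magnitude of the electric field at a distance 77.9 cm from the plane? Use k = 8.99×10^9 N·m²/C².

Choose a cylindrical pillbox piercing the sheet, end faces (area A) parallel to it.
Flux Φ = 2EA and Q_enc = σA, so 2EA = σA/ε₀ ⇒ E = |σ|/(2ε₀), independent of distance.
E = 2πk|σ| = 2π(8.99×10^9)(1.35×10^-9) = 76.3 N/C.

|E| ≈ 76.3 V/m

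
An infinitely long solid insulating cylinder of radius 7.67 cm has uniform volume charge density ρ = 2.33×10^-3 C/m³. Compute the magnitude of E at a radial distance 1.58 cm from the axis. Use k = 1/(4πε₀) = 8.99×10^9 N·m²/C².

By cylindrical symmetry E is radial; use a coaxial Gaussian cylinder of radius 1.58 cm and length L (r < R).
Charge inside radius r per length L is ρ·πr²·L, so λ_enc = ρπr² = 1.827e-6 C/m.
Gauss's law: E·2πrL = λ_enc L/ε₀.
E = 2k|λ_enc|/r = 2(8.99×10^9)(1.827e-6)/(0.0158) = 2.08×10^6 N/C.

E = 2.08×10^6 N/C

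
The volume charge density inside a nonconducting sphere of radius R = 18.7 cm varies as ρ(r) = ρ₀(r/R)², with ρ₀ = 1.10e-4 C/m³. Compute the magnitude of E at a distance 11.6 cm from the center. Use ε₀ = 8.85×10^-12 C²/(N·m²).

E ≈ 1.11e5 N/C

By spherical symmetry E is radial; choose a Gaussian sphere of radius r = 11.6 cm (r < R).
Integrate the density: Q_enc = 4π ∫₀^r ρ₀(r'/R)^2 r'² dr' = 4πρ₀ r^5/(5·R²) = 1.661×10^-7 C.
Since E is radial and uniform over the Gaussian sphere, Φ = E·4πr² = Q_enc/ε₀.
E = |Q_enc|/(4πε₀r²) = (1.661×10^-7)/(4π·8.85×10^-12·(0.116)²) = 1.11×10^5 N/C.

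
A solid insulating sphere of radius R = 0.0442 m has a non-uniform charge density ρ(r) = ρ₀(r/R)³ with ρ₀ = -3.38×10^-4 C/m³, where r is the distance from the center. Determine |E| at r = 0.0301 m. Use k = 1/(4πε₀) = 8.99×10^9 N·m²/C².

Use a concentric Gaussian sphere at r = 0.0301 m (r < R).
Integrate the density: Q_enc = 4π ∫₀^r ρ₀(r'/R)^3 r'² dr' = 4πρ₀ r^6/(6·R³) = -6.097×10^-9 C.
Applying ∮E·dA = Q_enc/ε₀ with Φ = E(4πr²):
E = k|Q_enc|/r² = (8.99×10^9)(6.097×10^-9)/(0.0301)² = 6.05e4 N/C.

E = 6.05×10^4 N/C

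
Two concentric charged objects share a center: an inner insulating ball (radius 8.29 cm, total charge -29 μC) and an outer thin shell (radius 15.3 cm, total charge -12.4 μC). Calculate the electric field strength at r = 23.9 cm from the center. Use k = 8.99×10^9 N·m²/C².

E ≈ 6.52e6 N/C

Use a concentric Gaussian sphere at r = 23.9 cm (r > 15.3 cm, enclosing both).
Q_enc = (-29 μC) + (-12.4 μC) = -4.14e-5 C.
Applying ∮E·dA = Q_enc/ε₀ with Φ = E(4πr²):
E = k|Q_enc|/r² = (8.99×10^9)(4.14×10^-5)/(0.239)² = 6.52×10^6 N/C.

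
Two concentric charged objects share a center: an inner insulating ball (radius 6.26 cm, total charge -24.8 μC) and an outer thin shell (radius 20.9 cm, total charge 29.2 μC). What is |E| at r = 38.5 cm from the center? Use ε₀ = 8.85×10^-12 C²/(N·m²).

Symmetry ⇒ E = E(r) r̂. Gaussian sphere of radius r = 38.5 cm (r > 20.9 cm, enclosing both).
Q_enc = (-24.8 μC) + (29.2 μC) = 4.40×10^-6 C.
Since E is radial and uniform over the Gaussian sphere, Φ = E·4πr² = Q_enc/ε₀.
E = |Q_enc|/(4πε₀r²) = (4.40×10^-6)/(4π·8.85×10^-12·(0.385)²) = 2.67e5 N/C.

|E| ≈ 2.67×10^5 N/C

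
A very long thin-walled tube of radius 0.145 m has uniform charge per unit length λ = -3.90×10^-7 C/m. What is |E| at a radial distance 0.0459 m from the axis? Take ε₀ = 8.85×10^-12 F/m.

|E| = 0 N/C

By cylindrical symmetry E is radial; use a coaxial Gaussian cylinder of radius 0.0459 m and length L (r < 0.145 m, inside the shell).
All the surface charge lies outside this cylinder: Q_enc = 0, hence E = 0.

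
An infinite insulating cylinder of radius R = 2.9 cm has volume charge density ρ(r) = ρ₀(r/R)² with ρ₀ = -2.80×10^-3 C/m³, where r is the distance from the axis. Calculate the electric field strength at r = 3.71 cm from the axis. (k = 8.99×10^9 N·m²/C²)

Coaxial Gaussian cylinder, radius r = 3.71 cm, length L (r > R, full charge per length enclosed).
λ_enc = 2π ∫₀^R ρ₀(r'/R)^2 r' dr' = 2πρ₀R²/4 = -3.699×10^-6 C/m.
Since E is radial and uniform over the curved surface, Φ = E·2πrL = Q_enc/ε₀ = λ_enc L/ε₀.
E = 2k|λ_enc|/r = 2(8.99×10^9)(3.699×10^-6)/(0.0371) = 1.79e6 N/C.

E ≈ 1.79×10^6 V/m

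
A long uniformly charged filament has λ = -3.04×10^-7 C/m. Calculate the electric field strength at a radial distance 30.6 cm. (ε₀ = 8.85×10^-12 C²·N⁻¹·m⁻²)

Choose a coaxial cylinder of radius r = 30.6 cm (arbitrary length L) as the Gaussian surface.
Q_enc = λL, so λ_enc = -3.04×10^-7 C/m.
Gauss's law: E·2πrL = λ_enc L/ε₀.
E = |λ_enc|/(2πε₀r) = (3.04e-7)/(2π·8.85×10^-12·0.306) = 1.79e4 N/C.

|E| ≈ 1.79e4 N/C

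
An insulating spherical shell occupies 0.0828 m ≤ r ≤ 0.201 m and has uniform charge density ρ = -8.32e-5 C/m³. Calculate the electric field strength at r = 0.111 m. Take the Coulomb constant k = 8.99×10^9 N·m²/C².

Use a concentric Gaussian sphere at r = 0.111 m (within the shell material, 0.0828 m < r < 0.201 m).
Only the shell between 0.0828 m and r is enclosed: Q_enc = ρ·(4π/3)(r³ − a³) = (-8.32×10^-5)·(4π/3)·((0.111)³ − (0.0828)³) = -2.788×10^-7 C.
Applying ∮E·dA = Q_enc/ε₀ with Φ = E(4πr²):
E = k|Q_enc|/r² = (8.99×10^9)(2.788e-7)/(0.111)² = 2.03e5 N/C.

|E| = 2.03e5 N/C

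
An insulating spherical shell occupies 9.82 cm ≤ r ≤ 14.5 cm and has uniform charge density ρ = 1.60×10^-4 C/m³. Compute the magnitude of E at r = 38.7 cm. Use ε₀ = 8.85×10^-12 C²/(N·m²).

Take a concentric spherical Gaussian surface of radius r = 38.7 cm (r > 14.5 cm, enclosing the whole shell).
Q_enc = ρ·(4π/3)(b³ − a³) = (1.60e-4)·(4π/3)·((0.145)³ − (0.0982)³) = 1.409×10^-6 C.
By Gauss's law, ∮E·dA = E·4πr² = Q_enc/ε₀.
E = |Q_enc|/(4πε₀r²) = (1.409e-6)/(4π·8.85×10^-12·(0.387)²) = 8.46×10^4 N/C.

E ≈ 8.46×10^4 V/m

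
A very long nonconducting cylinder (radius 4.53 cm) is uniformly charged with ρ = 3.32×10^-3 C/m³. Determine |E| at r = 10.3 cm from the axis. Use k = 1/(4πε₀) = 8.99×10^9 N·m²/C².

E ≈ 3.74×10^6 N/C

Choose a coaxial cylinder of radius r = 10.3 cm (arbitrary length L) as the Gaussian surface (r > 4.53 cm, full cross-section enclosed).
λ_enc = ρ·πR² = (3.32e-3)π(0.0453)² = 2.14×10^-5 C/m.
Gauss's law: E·2πrL = λ_enc L/ε₀.
E = 2k|λ_enc|/r = 2(8.99×10^9)(2.14e-5)/(0.103) = 3.74×10^6 N/C.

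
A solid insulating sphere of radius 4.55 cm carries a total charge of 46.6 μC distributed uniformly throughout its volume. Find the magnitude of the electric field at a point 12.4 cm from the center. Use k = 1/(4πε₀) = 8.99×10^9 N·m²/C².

Symmetry ⇒ E = E(r) r̂. Gaussian sphere of radius r = 12.4 cm (r > R, so the entire charge is enclosed).
Q_enc = 46.6 μC = 4.66×10^-5 C.
Gauss's law: E·4πr² = Q_enc/ε₀.
E = k|Q_enc|/r² = (8.99×10^9)(4.66×10^-5)/(0.124)² = 2.72×10^7 N/C.

2.72×10^7 N/C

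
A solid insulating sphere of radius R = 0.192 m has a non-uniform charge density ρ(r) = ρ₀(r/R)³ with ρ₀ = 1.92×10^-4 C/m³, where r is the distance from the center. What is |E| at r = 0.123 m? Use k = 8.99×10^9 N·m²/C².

By spherical symmetry E is radial; choose a Gaussian sphere of radius r = 0.123 m (r < R).
Q_enc = ∫₀^r ρ(r')·4πr'² dr' = (4πρ₀/R³) ∫₀^r r'^5 dr' = 4πρ₀ r^6/(6·R³) = 1.967×10^-7 C.
Gauss's law: E·4πr² = Q_enc/ε₀.
E = k|Q_enc|/r² = (8.99×10^9)(1.967e-7)/(0.123)² = 1.17×10^5 N/C.

E = 1.17×10^5 N/C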